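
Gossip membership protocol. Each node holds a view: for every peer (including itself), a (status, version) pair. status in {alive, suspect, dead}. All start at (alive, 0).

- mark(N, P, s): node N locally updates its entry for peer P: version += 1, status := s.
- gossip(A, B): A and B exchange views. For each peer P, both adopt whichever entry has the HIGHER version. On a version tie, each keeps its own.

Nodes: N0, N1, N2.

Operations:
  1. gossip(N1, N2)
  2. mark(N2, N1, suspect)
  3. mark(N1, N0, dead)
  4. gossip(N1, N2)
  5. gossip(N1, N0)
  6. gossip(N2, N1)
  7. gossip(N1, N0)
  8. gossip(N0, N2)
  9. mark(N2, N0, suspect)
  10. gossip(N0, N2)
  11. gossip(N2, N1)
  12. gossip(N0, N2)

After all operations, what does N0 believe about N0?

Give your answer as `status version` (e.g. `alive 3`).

Op 1: gossip N1<->N2 -> N1.N0=(alive,v0) N1.N1=(alive,v0) N1.N2=(alive,v0) | N2.N0=(alive,v0) N2.N1=(alive,v0) N2.N2=(alive,v0)
Op 2: N2 marks N1=suspect -> (suspect,v1)
Op 3: N1 marks N0=dead -> (dead,v1)
Op 4: gossip N1<->N2 -> N1.N0=(dead,v1) N1.N1=(suspect,v1) N1.N2=(alive,v0) | N2.N0=(dead,v1) N2.N1=(suspect,v1) N2.N2=(alive,v0)
Op 5: gossip N1<->N0 -> N1.N0=(dead,v1) N1.N1=(suspect,v1) N1.N2=(alive,v0) | N0.N0=(dead,v1) N0.N1=(suspect,v1) N0.N2=(alive,v0)
Op 6: gossip N2<->N1 -> N2.N0=(dead,v1) N2.N1=(suspect,v1) N2.N2=(alive,v0) | N1.N0=(dead,v1) N1.N1=(suspect,v1) N1.N2=(alive,v0)
Op 7: gossip N1<->N0 -> N1.N0=(dead,v1) N1.N1=(suspect,v1) N1.N2=(alive,v0) | N0.N0=(dead,v1) N0.N1=(suspect,v1) N0.N2=(alive,v0)
Op 8: gossip N0<->N2 -> N0.N0=(dead,v1) N0.N1=(suspect,v1) N0.N2=(alive,v0) | N2.N0=(dead,v1) N2.N1=(suspect,v1) N2.N2=(alive,v0)
Op 9: N2 marks N0=suspect -> (suspect,v2)
Op 10: gossip N0<->N2 -> N0.N0=(suspect,v2) N0.N1=(suspect,v1) N0.N2=(alive,v0) | N2.N0=(suspect,v2) N2.N1=(suspect,v1) N2.N2=(alive,v0)
Op 11: gossip N2<->N1 -> N2.N0=(suspect,v2) N2.N1=(suspect,v1) N2.N2=(alive,v0) | N1.N0=(suspect,v2) N1.N1=(suspect,v1) N1.N2=(alive,v0)
Op 12: gossip N0<->N2 -> N0.N0=(suspect,v2) N0.N1=(suspect,v1) N0.N2=(alive,v0) | N2.N0=(suspect,v2) N2.N1=(suspect,v1) N2.N2=(alive,v0)

Answer: suspect 2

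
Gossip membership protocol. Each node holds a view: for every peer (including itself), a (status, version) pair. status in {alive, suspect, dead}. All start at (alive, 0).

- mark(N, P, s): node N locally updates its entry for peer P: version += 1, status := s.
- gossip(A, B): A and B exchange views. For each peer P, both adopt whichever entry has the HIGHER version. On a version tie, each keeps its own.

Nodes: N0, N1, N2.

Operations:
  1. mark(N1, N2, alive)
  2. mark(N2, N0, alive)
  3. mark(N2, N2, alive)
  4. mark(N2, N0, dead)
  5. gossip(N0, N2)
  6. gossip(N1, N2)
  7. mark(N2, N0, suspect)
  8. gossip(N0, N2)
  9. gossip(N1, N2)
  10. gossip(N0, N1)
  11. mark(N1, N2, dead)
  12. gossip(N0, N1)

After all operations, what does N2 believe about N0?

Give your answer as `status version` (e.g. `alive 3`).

Answer: suspect 3

Derivation:
Op 1: N1 marks N2=alive -> (alive,v1)
Op 2: N2 marks N0=alive -> (alive,v1)
Op 3: N2 marks N2=alive -> (alive,v1)
Op 4: N2 marks N0=dead -> (dead,v2)
Op 5: gossip N0<->N2 -> N0.N0=(dead,v2) N0.N1=(alive,v0) N0.N2=(alive,v1) | N2.N0=(dead,v2) N2.N1=(alive,v0) N2.N2=(alive,v1)
Op 6: gossip N1<->N2 -> N1.N0=(dead,v2) N1.N1=(alive,v0) N1.N2=(alive,v1) | N2.N0=(dead,v2) N2.N1=(alive,v0) N2.N2=(alive,v1)
Op 7: N2 marks N0=suspect -> (suspect,v3)
Op 8: gossip N0<->N2 -> N0.N0=(suspect,v3) N0.N1=(alive,v0) N0.N2=(alive,v1) | N2.N0=(suspect,v3) N2.N1=(alive,v0) N2.N2=(alive,v1)
Op 9: gossip N1<->N2 -> N1.N0=(suspect,v3) N1.N1=(alive,v0) N1.N2=(alive,v1) | N2.N0=(suspect,v3) N2.N1=(alive,v0) N2.N2=(alive,v1)
Op 10: gossip N0<->N1 -> N0.N0=(suspect,v3) N0.N1=(alive,v0) N0.N2=(alive,v1) | N1.N0=(suspect,v3) N1.N1=(alive,v0) N1.N2=(alive,v1)
Op 11: N1 marks N2=dead -> (dead,v2)
Op 12: gossip N0<->N1 -> N0.N0=(suspect,v3) N0.N1=(alive,v0) N0.N2=(dead,v2) | N1.N0=(suspect,v3) N1.N1=(alive,v0) N1.N2=(dead,v2)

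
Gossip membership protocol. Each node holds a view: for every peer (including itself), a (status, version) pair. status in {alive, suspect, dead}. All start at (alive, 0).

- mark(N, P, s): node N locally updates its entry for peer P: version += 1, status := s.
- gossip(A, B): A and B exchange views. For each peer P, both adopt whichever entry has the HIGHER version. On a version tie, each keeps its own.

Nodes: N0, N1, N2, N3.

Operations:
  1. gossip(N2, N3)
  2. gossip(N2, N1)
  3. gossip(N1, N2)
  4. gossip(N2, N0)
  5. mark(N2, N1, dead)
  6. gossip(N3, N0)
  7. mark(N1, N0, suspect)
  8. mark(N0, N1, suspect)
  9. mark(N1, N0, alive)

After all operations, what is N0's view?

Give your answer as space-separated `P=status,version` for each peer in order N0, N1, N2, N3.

Answer: N0=alive,0 N1=suspect,1 N2=alive,0 N3=alive,0

Derivation:
Op 1: gossip N2<->N3 -> N2.N0=(alive,v0) N2.N1=(alive,v0) N2.N2=(alive,v0) N2.N3=(alive,v0) | N3.N0=(alive,v0) N3.N1=(alive,v0) N3.N2=(alive,v0) N3.N3=(alive,v0)
Op 2: gossip N2<->N1 -> N2.N0=(alive,v0) N2.N1=(alive,v0) N2.N2=(alive,v0) N2.N3=(alive,v0) | N1.N0=(alive,v0) N1.N1=(alive,v0) N1.N2=(alive,v0) N1.N3=(alive,v0)
Op 3: gossip N1<->N2 -> N1.N0=(alive,v0) N1.N1=(alive,v0) N1.N2=(alive,v0) N1.N3=(alive,v0) | N2.N0=(alive,v0) N2.N1=(alive,v0) N2.N2=(alive,v0) N2.N3=(alive,v0)
Op 4: gossip N2<->N0 -> N2.N0=(alive,v0) N2.N1=(alive,v0) N2.N2=(alive,v0) N2.N3=(alive,v0) | N0.N0=(alive,v0) N0.N1=(alive,v0) N0.N2=(alive,v0) N0.N3=(alive,v0)
Op 5: N2 marks N1=dead -> (dead,v1)
Op 6: gossip N3<->N0 -> N3.N0=(alive,v0) N3.N1=(alive,v0) N3.N2=(alive,v0) N3.N3=(alive,v0) | N0.N0=(alive,v0) N0.N1=(alive,v0) N0.N2=(alive,v0) N0.N3=(alive,v0)
Op 7: N1 marks N0=suspect -> (suspect,v1)
Op 8: N0 marks N1=suspect -> (suspect,v1)
Op 9: N1 marks N0=alive -> (alive,v2)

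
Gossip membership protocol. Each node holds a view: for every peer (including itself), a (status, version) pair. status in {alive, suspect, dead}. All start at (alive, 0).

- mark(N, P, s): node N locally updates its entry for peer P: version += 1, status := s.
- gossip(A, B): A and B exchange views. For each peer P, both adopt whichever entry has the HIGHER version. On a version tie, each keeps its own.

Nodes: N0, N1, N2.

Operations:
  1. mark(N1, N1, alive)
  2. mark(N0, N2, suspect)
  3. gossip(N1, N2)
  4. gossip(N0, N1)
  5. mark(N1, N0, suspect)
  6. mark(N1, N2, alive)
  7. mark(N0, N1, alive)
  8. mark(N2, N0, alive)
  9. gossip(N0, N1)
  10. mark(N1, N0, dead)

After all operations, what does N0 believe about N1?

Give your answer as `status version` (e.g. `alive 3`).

Op 1: N1 marks N1=alive -> (alive,v1)
Op 2: N0 marks N2=suspect -> (suspect,v1)
Op 3: gossip N1<->N2 -> N1.N0=(alive,v0) N1.N1=(alive,v1) N1.N2=(alive,v0) | N2.N0=(alive,v0) N2.N1=(alive,v1) N2.N2=(alive,v0)
Op 4: gossip N0<->N1 -> N0.N0=(alive,v0) N0.N1=(alive,v1) N0.N2=(suspect,v1) | N1.N0=(alive,v0) N1.N1=(alive,v1) N1.N2=(suspect,v1)
Op 5: N1 marks N0=suspect -> (suspect,v1)
Op 6: N1 marks N2=alive -> (alive,v2)
Op 7: N0 marks N1=alive -> (alive,v2)
Op 8: N2 marks N0=alive -> (alive,v1)
Op 9: gossip N0<->N1 -> N0.N0=(suspect,v1) N0.N1=(alive,v2) N0.N2=(alive,v2) | N1.N0=(suspect,v1) N1.N1=(alive,v2) N1.N2=(alive,v2)
Op 10: N1 marks N0=dead -> (dead,v2)

Answer: alive 2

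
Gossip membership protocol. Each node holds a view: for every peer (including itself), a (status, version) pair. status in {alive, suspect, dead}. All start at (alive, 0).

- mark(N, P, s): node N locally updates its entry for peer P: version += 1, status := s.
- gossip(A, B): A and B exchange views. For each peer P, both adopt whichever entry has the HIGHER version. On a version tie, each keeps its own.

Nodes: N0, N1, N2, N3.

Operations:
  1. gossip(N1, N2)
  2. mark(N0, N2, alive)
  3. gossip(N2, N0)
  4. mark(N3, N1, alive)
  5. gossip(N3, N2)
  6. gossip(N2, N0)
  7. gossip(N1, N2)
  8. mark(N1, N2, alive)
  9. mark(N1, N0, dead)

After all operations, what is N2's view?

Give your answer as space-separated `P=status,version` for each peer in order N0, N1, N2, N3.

Op 1: gossip N1<->N2 -> N1.N0=(alive,v0) N1.N1=(alive,v0) N1.N2=(alive,v0) N1.N3=(alive,v0) | N2.N0=(alive,v0) N2.N1=(alive,v0) N2.N2=(alive,v0) N2.N3=(alive,v0)
Op 2: N0 marks N2=alive -> (alive,v1)
Op 3: gossip N2<->N0 -> N2.N0=(alive,v0) N2.N1=(alive,v0) N2.N2=(alive,v1) N2.N3=(alive,v0) | N0.N0=(alive,v0) N0.N1=(alive,v0) N0.N2=(alive,v1) N0.N3=(alive,v0)
Op 4: N3 marks N1=alive -> (alive,v1)
Op 5: gossip N3<->N2 -> N3.N0=(alive,v0) N3.N1=(alive,v1) N3.N2=(alive,v1) N3.N3=(alive,v0) | N2.N0=(alive,v0) N2.N1=(alive,v1) N2.N2=(alive,v1) N2.N3=(alive,v0)
Op 6: gossip N2<->N0 -> N2.N0=(alive,v0) N2.N1=(alive,v1) N2.N2=(alive,v1) N2.N3=(alive,v0) | N0.N0=(alive,v0) N0.N1=(alive,v1) N0.N2=(alive,v1) N0.N3=(alive,v0)
Op 7: gossip N1<->N2 -> N1.N0=(alive,v0) N1.N1=(alive,v1) N1.N2=(alive,v1) N1.N3=(alive,v0) | N2.N0=(alive,v0) N2.N1=(alive,v1) N2.N2=(alive,v1) N2.N3=(alive,v0)
Op 8: N1 marks N2=alive -> (alive,v2)
Op 9: N1 marks N0=dead -> (dead,v1)

Answer: N0=alive,0 N1=alive,1 N2=alive,1 N3=alive,0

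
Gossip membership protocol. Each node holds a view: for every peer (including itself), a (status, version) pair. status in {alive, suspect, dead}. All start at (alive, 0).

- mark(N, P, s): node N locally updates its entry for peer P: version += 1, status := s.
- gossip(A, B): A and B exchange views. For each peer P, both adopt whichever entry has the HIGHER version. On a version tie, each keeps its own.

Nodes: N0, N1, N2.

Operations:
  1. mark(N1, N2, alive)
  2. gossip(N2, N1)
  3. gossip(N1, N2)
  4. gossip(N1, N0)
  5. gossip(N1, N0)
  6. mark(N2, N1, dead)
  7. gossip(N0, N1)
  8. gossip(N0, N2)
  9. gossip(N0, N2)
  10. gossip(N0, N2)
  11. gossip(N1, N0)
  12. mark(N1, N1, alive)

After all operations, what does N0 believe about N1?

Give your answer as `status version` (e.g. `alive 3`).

Op 1: N1 marks N2=alive -> (alive,v1)
Op 2: gossip N2<->N1 -> N2.N0=(alive,v0) N2.N1=(alive,v0) N2.N2=(alive,v1) | N1.N0=(alive,v0) N1.N1=(alive,v0) N1.N2=(alive,v1)
Op 3: gossip N1<->N2 -> N1.N0=(alive,v0) N1.N1=(alive,v0) N1.N2=(alive,v1) | N2.N0=(alive,v0) N2.N1=(alive,v0) N2.N2=(alive,v1)
Op 4: gossip N1<->N0 -> N1.N0=(alive,v0) N1.N1=(alive,v0) N1.N2=(alive,v1) | N0.N0=(alive,v0) N0.N1=(alive,v0) N0.N2=(alive,v1)
Op 5: gossip N1<->N0 -> N1.N0=(alive,v0) N1.N1=(alive,v0) N1.N2=(alive,v1) | N0.N0=(alive,v0) N0.N1=(alive,v0) N0.N2=(alive,v1)
Op 6: N2 marks N1=dead -> (dead,v1)
Op 7: gossip N0<->N1 -> N0.N0=(alive,v0) N0.N1=(alive,v0) N0.N2=(alive,v1) | N1.N0=(alive,v0) N1.N1=(alive,v0) N1.N2=(alive,v1)
Op 8: gossip N0<->N2 -> N0.N0=(alive,v0) N0.N1=(dead,v1) N0.N2=(alive,v1) | N2.N0=(alive,v0) N2.N1=(dead,v1) N2.N2=(alive,v1)
Op 9: gossip N0<->N2 -> N0.N0=(alive,v0) N0.N1=(dead,v1) N0.N2=(alive,v1) | N2.N0=(alive,v0) N2.N1=(dead,v1) N2.N2=(alive,v1)
Op 10: gossip N0<->N2 -> N0.N0=(alive,v0) N0.N1=(dead,v1) N0.N2=(alive,v1) | N2.N0=(alive,v0) N2.N1=(dead,v1) N2.N2=(alive,v1)
Op 11: gossip N1<->N0 -> N1.N0=(alive,v0) N1.N1=(dead,v1) N1.N2=(alive,v1) | N0.N0=(alive,v0) N0.N1=(dead,v1) N0.N2=(alive,v1)
Op 12: N1 marks N1=alive -> (alive,v2)

Answer: dead 1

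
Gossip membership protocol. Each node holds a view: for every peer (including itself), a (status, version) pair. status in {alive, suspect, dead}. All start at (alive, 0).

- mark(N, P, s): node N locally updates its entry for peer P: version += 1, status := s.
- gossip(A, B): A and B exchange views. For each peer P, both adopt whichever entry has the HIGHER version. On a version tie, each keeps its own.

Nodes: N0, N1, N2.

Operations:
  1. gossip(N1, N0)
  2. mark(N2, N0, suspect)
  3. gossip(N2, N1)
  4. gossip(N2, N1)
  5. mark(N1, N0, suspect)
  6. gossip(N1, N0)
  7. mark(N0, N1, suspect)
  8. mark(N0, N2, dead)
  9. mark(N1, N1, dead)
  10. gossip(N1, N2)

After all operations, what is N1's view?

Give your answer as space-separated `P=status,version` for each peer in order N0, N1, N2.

Op 1: gossip N1<->N0 -> N1.N0=(alive,v0) N1.N1=(alive,v0) N1.N2=(alive,v0) | N0.N0=(alive,v0) N0.N1=(alive,v0) N0.N2=(alive,v0)
Op 2: N2 marks N0=suspect -> (suspect,v1)
Op 3: gossip N2<->N1 -> N2.N0=(suspect,v1) N2.N1=(alive,v0) N2.N2=(alive,v0) | N1.N0=(suspect,v1) N1.N1=(alive,v0) N1.N2=(alive,v0)
Op 4: gossip N2<->N1 -> N2.N0=(suspect,v1) N2.N1=(alive,v0) N2.N2=(alive,v0) | N1.N0=(suspect,v1) N1.N1=(alive,v0) N1.N2=(alive,v0)
Op 5: N1 marks N0=suspect -> (suspect,v2)
Op 6: gossip N1<->N0 -> N1.N0=(suspect,v2) N1.N1=(alive,v0) N1.N2=(alive,v0) | N0.N0=(suspect,v2) N0.N1=(alive,v0) N0.N2=(alive,v0)
Op 7: N0 marks N1=suspect -> (suspect,v1)
Op 8: N0 marks N2=dead -> (dead,v1)
Op 9: N1 marks N1=dead -> (dead,v1)
Op 10: gossip N1<->N2 -> N1.N0=(suspect,v2) N1.N1=(dead,v1) N1.N2=(alive,v0) | N2.N0=(suspect,v2) N2.N1=(dead,v1) N2.N2=(alive,v0)

Answer: N0=suspect,2 N1=dead,1 N2=alive,0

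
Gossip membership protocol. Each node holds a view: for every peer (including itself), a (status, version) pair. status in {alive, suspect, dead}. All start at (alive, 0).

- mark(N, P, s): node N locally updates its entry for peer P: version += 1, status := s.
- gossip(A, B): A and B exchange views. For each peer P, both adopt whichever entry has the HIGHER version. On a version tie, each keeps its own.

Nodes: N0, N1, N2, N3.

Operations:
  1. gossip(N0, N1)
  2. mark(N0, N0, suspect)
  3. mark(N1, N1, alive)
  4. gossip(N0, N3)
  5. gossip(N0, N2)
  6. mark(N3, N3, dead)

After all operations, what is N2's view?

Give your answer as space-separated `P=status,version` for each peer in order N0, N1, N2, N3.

Op 1: gossip N0<->N1 -> N0.N0=(alive,v0) N0.N1=(alive,v0) N0.N2=(alive,v0) N0.N3=(alive,v0) | N1.N0=(alive,v0) N1.N1=(alive,v0) N1.N2=(alive,v0) N1.N3=(alive,v0)
Op 2: N0 marks N0=suspect -> (suspect,v1)
Op 3: N1 marks N1=alive -> (alive,v1)
Op 4: gossip N0<->N3 -> N0.N0=(suspect,v1) N0.N1=(alive,v0) N0.N2=(alive,v0) N0.N3=(alive,v0) | N3.N0=(suspect,v1) N3.N1=(alive,v0) N3.N2=(alive,v0) N3.N3=(alive,v0)
Op 5: gossip N0<->N2 -> N0.N0=(suspect,v1) N0.N1=(alive,v0) N0.N2=(alive,v0) N0.N3=(alive,v0) | N2.N0=(suspect,v1) N2.N1=(alive,v0) N2.N2=(alive,v0) N2.N3=(alive,v0)
Op 6: N3 marks N3=dead -> (dead,v1)

Answer: N0=suspect,1 N1=alive,0 N2=alive,0 N3=alive,0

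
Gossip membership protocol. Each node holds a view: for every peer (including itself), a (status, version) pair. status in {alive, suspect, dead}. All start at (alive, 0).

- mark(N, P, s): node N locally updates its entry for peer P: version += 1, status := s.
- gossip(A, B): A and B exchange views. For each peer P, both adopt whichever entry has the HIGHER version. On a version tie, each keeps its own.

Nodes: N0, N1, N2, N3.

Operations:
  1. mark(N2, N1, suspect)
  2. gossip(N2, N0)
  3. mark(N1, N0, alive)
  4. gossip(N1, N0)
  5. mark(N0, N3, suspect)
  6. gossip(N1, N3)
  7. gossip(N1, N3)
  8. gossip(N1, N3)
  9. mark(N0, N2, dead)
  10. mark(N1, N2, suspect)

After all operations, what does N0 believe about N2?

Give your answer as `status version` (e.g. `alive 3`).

Answer: dead 1

Derivation:
Op 1: N2 marks N1=suspect -> (suspect,v1)
Op 2: gossip N2<->N0 -> N2.N0=(alive,v0) N2.N1=(suspect,v1) N2.N2=(alive,v0) N2.N3=(alive,v0) | N0.N0=(alive,v0) N0.N1=(suspect,v1) N0.N2=(alive,v0) N0.N3=(alive,v0)
Op 3: N1 marks N0=alive -> (alive,v1)
Op 4: gossip N1<->N0 -> N1.N0=(alive,v1) N1.N1=(suspect,v1) N1.N2=(alive,v0) N1.N3=(alive,v0) | N0.N0=(alive,v1) N0.N1=(suspect,v1) N0.N2=(alive,v0) N0.N3=(alive,v0)
Op 5: N0 marks N3=suspect -> (suspect,v1)
Op 6: gossip N1<->N3 -> N1.N0=(alive,v1) N1.N1=(suspect,v1) N1.N2=(alive,v0) N1.N3=(alive,v0) | N3.N0=(alive,v1) N3.N1=(suspect,v1) N3.N2=(alive,v0) N3.N3=(alive,v0)
Op 7: gossip N1<->N3 -> N1.N0=(alive,v1) N1.N1=(suspect,v1) N1.N2=(alive,v0) N1.N3=(alive,v0) | N3.N0=(alive,v1) N3.N1=(suspect,v1) N3.N2=(alive,v0) N3.N3=(alive,v0)
Op 8: gossip N1<->N3 -> N1.N0=(alive,v1) N1.N1=(suspect,v1) N1.N2=(alive,v0) N1.N3=(alive,v0) | N3.N0=(alive,v1) N3.N1=(suspect,v1) N3.N2=(alive,v0) N3.N3=(alive,v0)
Op 9: N0 marks N2=dead -> (dead,v1)
Op 10: N1 marks N2=suspect -> (suspect,v1)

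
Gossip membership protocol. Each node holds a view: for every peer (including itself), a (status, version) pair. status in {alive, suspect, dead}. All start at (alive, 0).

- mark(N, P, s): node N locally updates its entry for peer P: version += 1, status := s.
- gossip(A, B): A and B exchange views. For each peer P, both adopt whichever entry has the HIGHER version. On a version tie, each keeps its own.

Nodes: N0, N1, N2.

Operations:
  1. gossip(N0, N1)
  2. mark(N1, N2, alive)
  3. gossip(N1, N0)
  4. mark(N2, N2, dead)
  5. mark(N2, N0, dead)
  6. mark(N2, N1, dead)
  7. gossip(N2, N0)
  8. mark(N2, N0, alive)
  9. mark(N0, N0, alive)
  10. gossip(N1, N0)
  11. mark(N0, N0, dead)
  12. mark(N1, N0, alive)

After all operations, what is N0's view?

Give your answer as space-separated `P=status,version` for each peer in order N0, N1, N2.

Answer: N0=dead,3 N1=dead,1 N2=alive,1

Derivation:
Op 1: gossip N0<->N1 -> N0.N0=(alive,v0) N0.N1=(alive,v0) N0.N2=(alive,v0) | N1.N0=(alive,v0) N1.N1=(alive,v0) N1.N2=(alive,v0)
Op 2: N1 marks N2=alive -> (alive,v1)
Op 3: gossip N1<->N0 -> N1.N0=(alive,v0) N1.N1=(alive,v0) N1.N2=(alive,v1) | N0.N0=(alive,v0) N0.N1=(alive,v0) N0.N2=(alive,v1)
Op 4: N2 marks N2=dead -> (dead,v1)
Op 5: N2 marks N0=dead -> (dead,v1)
Op 6: N2 marks N1=dead -> (dead,v1)
Op 7: gossip N2<->N0 -> N2.N0=(dead,v1) N2.N1=(dead,v1) N2.N2=(dead,v1) | N0.N0=(dead,v1) N0.N1=(dead,v1) N0.N2=(alive,v1)
Op 8: N2 marks N0=alive -> (alive,v2)
Op 9: N0 marks N0=alive -> (alive,v2)
Op 10: gossip N1<->N0 -> N1.N0=(alive,v2) N1.N1=(dead,v1) N1.N2=(alive,v1) | N0.N0=(alive,v2) N0.N1=(dead,v1) N0.N2=(alive,v1)
Op 11: N0 marks N0=dead -> (dead,v3)
Op 12: N1 marks N0=alive -> (alive,v3)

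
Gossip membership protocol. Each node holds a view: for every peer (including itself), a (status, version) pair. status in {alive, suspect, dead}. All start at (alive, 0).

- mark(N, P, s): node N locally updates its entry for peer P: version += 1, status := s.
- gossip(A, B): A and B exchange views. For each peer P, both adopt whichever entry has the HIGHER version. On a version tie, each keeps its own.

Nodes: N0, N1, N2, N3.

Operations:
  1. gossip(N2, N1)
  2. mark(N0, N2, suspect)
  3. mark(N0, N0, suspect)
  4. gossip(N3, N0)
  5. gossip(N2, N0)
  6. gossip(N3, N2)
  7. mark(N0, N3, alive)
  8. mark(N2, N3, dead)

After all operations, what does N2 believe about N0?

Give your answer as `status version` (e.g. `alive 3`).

Op 1: gossip N2<->N1 -> N2.N0=(alive,v0) N2.N1=(alive,v0) N2.N2=(alive,v0) N2.N3=(alive,v0) | N1.N0=(alive,v0) N1.N1=(alive,v0) N1.N2=(alive,v0) N1.N3=(alive,v0)
Op 2: N0 marks N2=suspect -> (suspect,v1)
Op 3: N0 marks N0=suspect -> (suspect,v1)
Op 4: gossip N3<->N0 -> N3.N0=(suspect,v1) N3.N1=(alive,v0) N3.N2=(suspect,v1) N3.N3=(alive,v0) | N0.N0=(suspect,v1) N0.N1=(alive,v0) N0.N2=(suspect,v1) N0.N3=(alive,v0)
Op 5: gossip N2<->N0 -> N2.N0=(suspect,v1) N2.N1=(alive,v0) N2.N2=(suspect,v1) N2.N3=(alive,v0) | N0.N0=(suspect,v1) N0.N1=(alive,v0) N0.N2=(suspect,v1) N0.N3=(alive,v0)
Op 6: gossip N3<->N2 -> N3.N0=(suspect,v1) N3.N1=(alive,v0) N3.N2=(suspect,v1) N3.N3=(alive,v0) | N2.N0=(suspect,v1) N2.N1=(alive,v0) N2.N2=(suspect,v1) N2.N3=(alive,v0)
Op 7: N0 marks N3=alive -> (alive,v1)
Op 8: N2 marks N3=dead -> (dead,v1)

Answer: suspect 1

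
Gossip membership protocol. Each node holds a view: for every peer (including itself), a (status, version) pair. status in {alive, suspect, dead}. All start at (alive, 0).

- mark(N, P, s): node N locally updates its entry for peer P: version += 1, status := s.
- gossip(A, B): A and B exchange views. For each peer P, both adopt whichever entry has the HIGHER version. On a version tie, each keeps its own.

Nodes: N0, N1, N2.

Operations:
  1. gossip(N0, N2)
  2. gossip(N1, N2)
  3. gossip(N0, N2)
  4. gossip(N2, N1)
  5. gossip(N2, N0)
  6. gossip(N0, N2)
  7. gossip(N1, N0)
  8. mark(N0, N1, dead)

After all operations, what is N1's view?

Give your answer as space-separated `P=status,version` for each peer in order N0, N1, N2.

Op 1: gossip N0<->N2 -> N0.N0=(alive,v0) N0.N1=(alive,v0) N0.N2=(alive,v0) | N2.N0=(alive,v0) N2.N1=(alive,v0) N2.N2=(alive,v0)
Op 2: gossip N1<->N2 -> N1.N0=(alive,v0) N1.N1=(alive,v0) N1.N2=(alive,v0) | N2.N0=(alive,v0) N2.N1=(alive,v0) N2.N2=(alive,v0)
Op 3: gossip N0<->N2 -> N0.N0=(alive,v0) N0.N1=(alive,v0) N0.N2=(alive,v0) | N2.N0=(alive,v0) N2.N1=(alive,v0) N2.N2=(alive,v0)
Op 4: gossip N2<->N1 -> N2.N0=(alive,v0) N2.N1=(alive,v0) N2.N2=(alive,v0) | N1.N0=(alive,v0) N1.N1=(alive,v0) N1.N2=(alive,v0)
Op 5: gossip N2<->N0 -> N2.N0=(alive,v0) N2.N1=(alive,v0) N2.N2=(alive,v0) | N0.N0=(alive,v0) N0.N1=(alive,v0) N0.N2=(alive,v0)
Op 6: gossip N0<->N2 -> N0.N0=(alive,v0) N0.N1=(alive,v0) N0.N2=(alive,v0) | N2.N0=(alive,v0) N2.N1=(alive,v0) N2.N2=(alive,v0)
Op 7: gossip N1<->N0 -> N1.N0=(alive,v0) N1.N1=(alive,v0) N1.N2=(alive,v0) | N0.N0=(alive,v0) N0.N1=(alive,v0) N0.N2=(alive,v0)
Op 8: N0 marks N1=dead -> (dead,v1)

Answer: N0=alive,0 N1=alive,0 N2=alive,0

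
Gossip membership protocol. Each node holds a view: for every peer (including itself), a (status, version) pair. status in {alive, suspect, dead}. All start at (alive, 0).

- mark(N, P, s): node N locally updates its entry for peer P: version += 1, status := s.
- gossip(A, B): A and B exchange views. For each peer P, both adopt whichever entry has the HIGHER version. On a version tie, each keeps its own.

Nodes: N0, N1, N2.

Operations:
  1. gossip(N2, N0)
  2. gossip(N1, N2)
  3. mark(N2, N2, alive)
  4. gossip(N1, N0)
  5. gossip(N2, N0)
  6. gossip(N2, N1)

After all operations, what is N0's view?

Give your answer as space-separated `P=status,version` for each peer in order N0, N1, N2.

Answer: N0=alive,0 N1=alive,0 N2=alive,1

Derivation:
Op 1: gossip N2<->N0 -> N2.N0=(alive,v0) N2.N1=(alive,v0) N2.N2=(alive,v0) | N0.N0=(alive,v0) N0.N1=(alive,v0) N0.N2=(alive,v0)
Op 2: gossip N1<->N2 -> N1.N0=(alive,v0) N1.N1=(alive,v0) N1.N2=(alive,v0) | N2.N0=(alive,v0) N2.N1=(alive,v0) N2.N2=(alive,v0)
Op 3: N2 marks N2=alive -> (alive,v1)
Op 4: gossip N1<->N0 -> N1.N0=(alive,v0) N1.N1=(alive,v0) N1.N2=(alive,v0) | N0.N0=(alive,v0) N0.N1=(alive,v0) N0.N2=(alive,v0)
Op 5: gossip N2<->N0 -> N2.N0=(alive,v0) N2.N1=(alive,v0) N2.N2=(alive,v1) | N0.N0=(alive,v0) N0.N1=(alive,v0) N0.N2=(alive,v1)
Op 6: gossip N2<->N1 -> N2.N0=(alive,v0) N2.N1=(alive,v0) N2.N2=(alive,v1) | N1.N0=(alive,v0) N1.N1=(alive,v0) N1.N2=(alive,v1)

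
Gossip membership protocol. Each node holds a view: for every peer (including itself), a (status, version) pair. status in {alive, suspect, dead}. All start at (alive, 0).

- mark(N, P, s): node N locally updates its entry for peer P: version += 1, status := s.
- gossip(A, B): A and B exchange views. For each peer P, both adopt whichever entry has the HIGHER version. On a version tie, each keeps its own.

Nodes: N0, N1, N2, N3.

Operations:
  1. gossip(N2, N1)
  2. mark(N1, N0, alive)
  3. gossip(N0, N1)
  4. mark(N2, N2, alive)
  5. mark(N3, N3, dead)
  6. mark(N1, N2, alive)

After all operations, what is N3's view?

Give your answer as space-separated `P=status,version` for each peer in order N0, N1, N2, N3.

Answer: N0=alive,0 N1=alive,0 N2=alive,0 N3=dead,1

Derivation:
Op 1: gossip N2<->N1 -> N2.N0=(alive,v0) N2.N1=(alive,v0) N2.N2=(alive,v0) N2.N3=(alive,v0) | N1.N0=(alive,v0) N1.N1=(alive,v0) N1.N2=(alive,v0) N1.N3=(alive,v0)
Op 2: N1 marks N0=alive -> (alive,v1)
Op 3: gossip N0<->N1 -> N0.N0=(alive,v1) N0.N1=(alive,v0) N0.N2=(alive,v0) N0.N3=(alive,v0) | N1.N0=(alive,v1) N1.N1=(alive,v0) N1.N2=(alive,v0) N1.N3=(alive,v0)
Op 4: N2 marks N2=alive -> (alive,v1)
Op 5: N3 marks N3=dead -> (dead,v1)
Op 6: N1 marks N2=alive -> (alive,v1)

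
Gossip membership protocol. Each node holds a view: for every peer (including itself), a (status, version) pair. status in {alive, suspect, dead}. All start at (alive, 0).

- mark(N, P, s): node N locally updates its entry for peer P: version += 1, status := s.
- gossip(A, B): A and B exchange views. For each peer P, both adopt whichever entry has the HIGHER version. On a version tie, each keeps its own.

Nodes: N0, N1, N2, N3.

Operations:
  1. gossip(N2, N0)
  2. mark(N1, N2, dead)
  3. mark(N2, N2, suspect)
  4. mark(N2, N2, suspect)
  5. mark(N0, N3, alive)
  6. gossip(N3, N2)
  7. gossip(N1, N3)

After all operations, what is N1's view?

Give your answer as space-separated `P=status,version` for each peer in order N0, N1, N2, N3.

Op 1: gossip N2<->N0 -> N2.N0=(alive,v0) N2.N1=(alive,v0) N2.N2=(alive,v0) N2.N3=(alive,v0) | N0.N0=(alive,v0) N0.N1=(alive,v0) N0.N2=(alive,v0) N0.N3=(alive,v0)
Op 2: N1 marks N2=dead -> (dead,v1)
Op 3: N2 marks N2=suspect -> (suspect,v1)
Op 4: N2 marks N2=suspect -> (suspect,v2)
Op 5: N0 marks N3=alive -> (alive,v1)
Op 6: gossip N3<->N2 -> N3.N0=(alive,v0) N3.N1=(alive,v0) N3.N2=(suspect,v2) N3.N3=(alive,v0) | N2.N0=(alive,v0) N2.N1=(alive,v0) N2.N2=(suspect,v2) N2.N3=(alive,v0)
Op 7: gossip N1<->N3 -> N1.N0=(alive,v0) N1.N1=(alive,v0) N1.N2=(suspect,v2) N1.N3=(alive,v0) | N3.N0=(alive,v0) N3.N1=(alive,v0) N3.N2=(suspect,v2) N3.N3=(alive,v0)

Answer: N0=alive,0 N1=alive,0 N2=suspect,2 N3=alive,0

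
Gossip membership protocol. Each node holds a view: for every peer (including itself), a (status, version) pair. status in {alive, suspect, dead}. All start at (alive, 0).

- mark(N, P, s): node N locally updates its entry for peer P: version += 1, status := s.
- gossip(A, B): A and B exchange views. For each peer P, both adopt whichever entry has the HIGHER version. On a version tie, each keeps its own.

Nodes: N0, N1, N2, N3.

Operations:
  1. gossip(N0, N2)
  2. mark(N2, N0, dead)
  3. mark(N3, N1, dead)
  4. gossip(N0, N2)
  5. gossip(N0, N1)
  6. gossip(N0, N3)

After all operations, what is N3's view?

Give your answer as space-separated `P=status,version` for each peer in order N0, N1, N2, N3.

Op 1: gossip N0<->N2 -> N0.N0=(alive,v0) N0.N1=(alive,v0) N0.N2=(alive,v0) N0.N3=(alive,v0) | N2.N0=(alive,v0) N2.N1=(alive,v0) N2.N2=(alive,v0) N2.N3=(alive,v0)
Op 2: N2 marks N0=dead -> (dead,v1)
Op 3: N3 marks N1=dead -> (dead,v1)
Op 4: gossip N0<->N2 -> N0.N0=(dead,v1) N0.N1=(alive,v0) N0.N2=(alive,v0) N0.N3=(alive,v0) | N2.N0=(dead,v1) N2.N1=(alive,v0) N2.N2=(alive,v0) N2.N3=(alive,v0)
Op 5: gossip N0<->N1 -> N0.N0=(dead,v1) N0.N1=(alive,v0) N0.N2=(alive,v0) N0.N3=(alive,v0) | N1.N0=(dead,v1) N1.N1=(alive,v0) N1.N2=(alive,v0) N1.N3=(alive,v0)
Op 6: gossip N0<->N3 -> N0.N0=(dead,v1) N0.N1=(dead,v1) N0.N2=(alive,v0) N0.N3=(alive,v0) | N3.N0=(dead,v1) N3.N1=(dead,v1) N3.N2=(alive,v0) N3.N3=(alive,v0)

Answer: N0=dead,1 N1=dead,1 N2=alive,0 N3=alive,0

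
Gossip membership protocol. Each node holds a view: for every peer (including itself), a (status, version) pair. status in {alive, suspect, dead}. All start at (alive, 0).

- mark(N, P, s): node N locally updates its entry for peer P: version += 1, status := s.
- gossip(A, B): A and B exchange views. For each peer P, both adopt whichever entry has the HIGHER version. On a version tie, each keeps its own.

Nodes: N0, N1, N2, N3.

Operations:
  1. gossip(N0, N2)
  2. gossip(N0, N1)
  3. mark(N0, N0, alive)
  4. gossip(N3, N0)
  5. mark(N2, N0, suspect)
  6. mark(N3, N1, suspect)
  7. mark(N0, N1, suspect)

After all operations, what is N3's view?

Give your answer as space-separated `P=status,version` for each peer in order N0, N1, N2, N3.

Answer: N0=alive,1 N1=suspect,1 N2=alive,0 N3=alive,0

Derivation:
Op 1: gossip N0<->N2 -> N0.N0=(alive,v0) N0.N1=(alive,v0) N0.N2=(alive,v0) N0.N3=(alive,v0) | N2.N0=(alive,v0) N2.N1=(alive,v0) N2.N2=(alive,v0) N2.N3=(alive,v0)
Op 2: gossip N0<->N1 -> N0.N0=(alive,v0) N0.N1=(alive,v0) N0.N2=(alive,v0) N0.N3=(alive,v0) | N1.N0=(alive,v0) N1.N1=(alive,v0) N1.N2=(alive,v0) N1.N3=(alive,v0)
Op 3: N0 marks N0=alive -> (alive,v1)
Op 4: gossip N3<->N0 -> N3.N0=(alive,v1) N3.N1=(alive,v0) N3.N2=(alive,v0) N3.N3=(alive,v0) | N0.N0=(alive,v1) N0.N1=(alive,v0) N0.N2=(alive,v0) N0.N3=(alive,v0)
Op 5: N2 marks N0=suspect -> (suspect,v1)
Op 6: N3 marks N1=suspect -> (suspect,v1)
Op 7: N0 marks N1=suspect -> (suspect,v1)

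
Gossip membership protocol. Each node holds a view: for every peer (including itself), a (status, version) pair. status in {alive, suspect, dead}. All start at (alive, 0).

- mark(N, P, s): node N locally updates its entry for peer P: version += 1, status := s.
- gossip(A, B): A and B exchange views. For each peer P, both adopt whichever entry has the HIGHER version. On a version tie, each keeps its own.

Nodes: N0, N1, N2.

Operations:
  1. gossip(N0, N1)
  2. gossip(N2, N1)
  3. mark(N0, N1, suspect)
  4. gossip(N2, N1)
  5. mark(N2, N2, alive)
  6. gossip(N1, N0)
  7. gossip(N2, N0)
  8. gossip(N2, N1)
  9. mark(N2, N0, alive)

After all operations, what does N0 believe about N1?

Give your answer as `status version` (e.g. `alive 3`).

Answer: suspect 1

Derivation:
Op 1: gossip N0<->N1 -> N0.N0=(alive,v0) N0.N1=(alive,v0) N0.N2=(alive,v0) | N1.N0=(alive,v0) N1.N1=(alive,v0) N1.N2=(alive,v0)
Op 2: gossip N2<->N1 -> N2.N0=(alive,v0) N2.N1=(alive,v0) N2.N2=(alive,v0) | N1.N0=(alive,v0) N1.N1=(alive,v0) N1.N2=(alive,v0)
Op 3: N0 marks N1=suspect -> (suspect,v1)
Op 4: gossip N2<->N1 -> N2.N0=(alive,v0) N2.N1=(alive,v0) N2.N2=(alive,v0) | N1.N0=(alive,v0) N1.N1=(alive,v0) N1.N2=(alive,v0)
Op 5: N2 marks N2=alive -> (alive,v1)
Op 6: gossip N1<->N0 -> N1.N0=(alive,v0) N1.N1=(suspect,v1) N1.N2=(alive,v0) | N0.N0=(alive,v0) N0.N1=(suspect,v1) N0.N2=(alive,v0)
Op 7: gossip N2<->N0 -> N2.N0=(alive,v0) N2.N1=(suspect,v1) N2.N2=(alive,v1) | N0.N0=(alive,v0) N0.N1=(suspect,v1) N0.N2=(alive,v1)
Op 8: gossip N2<->N1 -> N2.N0=(alive,v0) N2.N1=(suspect,v1) N2.N2=(alive,v1) | N1.N0=(alive,v0) N1.N1=(suspect,v1) N1.N2=(alive,v1)
Op 9: N2 marks N0=alive -> (alive,v1)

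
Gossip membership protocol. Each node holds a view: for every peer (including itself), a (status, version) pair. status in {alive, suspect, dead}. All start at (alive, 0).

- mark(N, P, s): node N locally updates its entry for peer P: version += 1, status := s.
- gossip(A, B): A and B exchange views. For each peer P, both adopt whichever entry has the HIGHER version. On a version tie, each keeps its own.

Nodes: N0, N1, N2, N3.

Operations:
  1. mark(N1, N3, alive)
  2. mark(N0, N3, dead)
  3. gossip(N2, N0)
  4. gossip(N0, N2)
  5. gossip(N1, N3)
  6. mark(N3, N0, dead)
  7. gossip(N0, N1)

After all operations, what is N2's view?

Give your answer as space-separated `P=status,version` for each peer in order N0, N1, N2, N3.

Op 1: N1 marks N3=alive -> (alive,v1)
Op 2: N0 marks N3=dead -> (dead,v1)
Op 3: gossip N2<->N0 -> N2.N0=(alive,v0) N2.N1=(alive,v0) N2.N2=(alive,v0) N2.N3=(dead,v1) | N0.N0=(alive,v0) N0.N1=(alive,v0) N0.N2=(alive,v0) N0.N3=(dead,v1)
Op 4: gossip N0<->N2 -> N0.N0=(alive,v0) N0.N1=(alive,v0) N0.N2=(alive,v0) N0.N3=(dead,v1) | N2.N0=(alive,v0) N2.N1=(alive,v0) N2.N2=(alive,v0) N2.N3=(dead,v1)
Op 5: gossip N1<->N3 -> N1.N0=(alive,v0) N1.N1=(alive,v0) N1.N2=(alive,v0) N1.N3=(alive,v1) | N3.N0=(alive,v0) N3.N1=(alive,v0) N3.N2=(alive,v0) N3.N3=(alive,v1)
Op 6: N3 marks N0=dead -> (dead,v1)
Op 7: gossip N0<->N1 -> N0.N0=(alive,v0) N0.N1=(alive,v0) N0.N2=(alive,v0) N0.N3=(dead,v1) | N1.N0=(alive,v0) N1.N1=(alive,v0) N1.N2=(alive,v0) N1.N3=(alive,v1)

Answer: N0=alive,0 N1=alive,0 N2=alive,0 N3=dead,1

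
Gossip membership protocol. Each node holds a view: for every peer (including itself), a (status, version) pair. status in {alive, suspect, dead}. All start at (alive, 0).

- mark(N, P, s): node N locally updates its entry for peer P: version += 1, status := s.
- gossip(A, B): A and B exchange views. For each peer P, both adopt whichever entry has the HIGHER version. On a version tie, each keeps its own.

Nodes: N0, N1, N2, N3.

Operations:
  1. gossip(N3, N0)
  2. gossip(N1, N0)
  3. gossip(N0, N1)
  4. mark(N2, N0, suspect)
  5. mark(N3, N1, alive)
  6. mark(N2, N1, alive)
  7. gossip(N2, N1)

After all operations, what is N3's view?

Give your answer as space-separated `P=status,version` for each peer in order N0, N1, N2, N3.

Answer: N0=alive,0 N1=alive,1 N2=alive,0 N3=alive,0

Derivation:
Op 1: gossip N3<->N0 -> N3.N0=(alive,v0) N3.N1=(alive,v0) N3.N2=(alive,v0) N3.N3=(alive,v0) | N0.N0=(alive,v0) N0.N1=(alive,v0) N0.N2=(alive,v0) N0.N3=(alive,v0)
Op 2: gossip N1<->N0 -> N1.N0=(alive,v0) N1.N1=(alive,v0) N1.N2=(alive,v0) N1.N3=(alive,v0) | N0.N0=(alive,v0) N0.N1=(alive,v0) N0.N2=(alive,v0) N0.N3=(alive,v0)
Op 3: gossip N0<->N1 -> N0.N0=(alive,v0) N0.N1=(alive,v0) N0.N2=(alive,v0) N0.N3=(alive,v0) | N1.N0=(alive,v0) N1.N1=(alive,v0) N1.N2=(alive,v0) N1.N3=(alive,v0)
Op 4: N2 marks N0=suspect -> (suspect,v1)
Op 5: N3 marks N1=alive -> (alive,v1)
Op 6: N2 marks N1=alive -> (alive,v1)
Op 7: gossip N2<->N1 -> N2.N0=(suspect,v1) N2.N1=(alive,v1) N2.N2=(alive,v0) N2.N3=(alive,v0) | N1.N0=(suspect,v1) N1.N1=(alive,v1) N1.N2=(alive,v0) N1.N3=(alive,v0)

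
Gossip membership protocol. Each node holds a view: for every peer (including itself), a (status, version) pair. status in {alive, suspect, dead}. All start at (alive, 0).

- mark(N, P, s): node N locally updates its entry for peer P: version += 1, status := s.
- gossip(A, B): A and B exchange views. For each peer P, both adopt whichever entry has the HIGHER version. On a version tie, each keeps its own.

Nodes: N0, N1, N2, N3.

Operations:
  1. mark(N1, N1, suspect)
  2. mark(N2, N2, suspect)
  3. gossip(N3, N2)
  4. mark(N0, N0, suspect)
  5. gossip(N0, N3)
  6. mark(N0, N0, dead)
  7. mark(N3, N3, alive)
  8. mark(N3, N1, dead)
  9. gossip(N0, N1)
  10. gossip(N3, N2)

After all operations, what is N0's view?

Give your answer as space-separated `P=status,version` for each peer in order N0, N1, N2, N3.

Answer: N0=dead,2 N1=suspect,1 N2=suspect,1 N3=alive,0

Derivation:
Op 1: N1 marks N1=suspect -> (suspect,v1)
Op 2: N2 marks N2=suspect -> (suspect,v1)
Op 3: gossip N3<->N2 -> N3.N0=(alive,v0) N3.N1=(alive,v0) N3.N2=(suspect,v1) N3.N3=(alive,v0) | N2.N0=(alive,v0) N2.N1=(alive,v0) N2.N2=(suspect,v1) N2.N3=(alive,v0)
Op 4: N0 marks N0=suspect -> (suspect,v1)
Op 5: gossip N0<->N3 -> N0.N0=(suspect,v1) N0.N1=(alive,v0) N0.N2=(suspect,v1) N0.N3=(alive,v0) | N3.N0=(suspect,v1) N3.N1=(alive,v0) N3.N2=(suspect,v1) N3.N3=(alive,v0)
Op 6: N0 marks N0=dead -> (dead,v2)
Op 7: N3 marks N3=alive -> (alive,v1)
Op 8: N3 marks N1=dead -> (dead,v1)
Op 9: gossip N0<->N1 -> N0.N0=(dead,v2) N0.N1=(suspect,v1) N0.N2=(suspect,v1) N0.N3=(alive,v0) | N1.N0=(dead,v2) N1.N1=(suspect,v1) N1.N2=(suspect,v1) N1.N3=(alive,v0)
Op 10: gossip N3<->N2 -> N3.N0=(suspect,v1) N3.N1=(dead,v1) N3.N2=(suspect,v1) N3.N3=(alive,v1) | N2.N0=(suspect,v1) N2.N1=(dead,v1) N2.N2=(suspect,v1) N2.N3=(alive,v1)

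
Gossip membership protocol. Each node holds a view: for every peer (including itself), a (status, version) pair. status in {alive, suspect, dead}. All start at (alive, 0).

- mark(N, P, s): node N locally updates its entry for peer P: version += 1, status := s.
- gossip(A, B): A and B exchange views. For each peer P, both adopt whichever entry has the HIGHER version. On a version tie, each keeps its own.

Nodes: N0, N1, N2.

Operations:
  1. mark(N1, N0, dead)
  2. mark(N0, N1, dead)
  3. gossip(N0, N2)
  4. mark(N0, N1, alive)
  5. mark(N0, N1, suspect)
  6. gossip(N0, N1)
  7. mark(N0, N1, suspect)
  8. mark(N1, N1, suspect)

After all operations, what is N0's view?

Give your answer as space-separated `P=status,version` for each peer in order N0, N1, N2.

Answer: N0=dead,1 N1=suspect,4 N2=alive,0

Derivation:
Op 1: N1 marks N0=dead -> (dead,v1)
Op 2: N0 marks N1=dead -> (dead,v1)
Op 3: gossip N0<->N2 -> N0.N0=(alive,v0) N0.N1=(dead,v1) N0.N2=(alive,v0) | N2.N0=(alive,v0) N2.N1=(dead,v1) N2.N2=(alive,v0)
Op 4: N0 marks N1=alive -> (alive,v2)
Op 5: N0 marks N1=suspect -> (suspect,v3)
Op 6: gossip N0<->N1 -> N0.N0=(dead,v1) N0.N1=(suspect,v3) N0.N2=(alive,v0) | N1.N0=(dead,v1) N1.N1=(suspect,v3) N1.N2=(alive,v0)
Op 7: N0 marks N1=suspect -> (suspect,v4)
Op 8: N1 marks N1=suspect -> (suspect,v4)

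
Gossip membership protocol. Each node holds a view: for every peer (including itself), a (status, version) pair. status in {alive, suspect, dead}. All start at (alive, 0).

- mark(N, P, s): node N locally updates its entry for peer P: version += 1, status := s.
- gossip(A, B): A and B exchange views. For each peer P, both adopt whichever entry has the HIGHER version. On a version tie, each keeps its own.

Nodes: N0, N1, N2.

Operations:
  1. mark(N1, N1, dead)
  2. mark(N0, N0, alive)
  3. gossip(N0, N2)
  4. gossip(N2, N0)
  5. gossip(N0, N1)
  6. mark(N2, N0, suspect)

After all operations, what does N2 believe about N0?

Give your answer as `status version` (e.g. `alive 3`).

Op 1: N1 marks N1=dead -> (dead,v1)
Op 2: N0 marks N0=alive -> (alive,v1)
Op 3: gossip N0<->N2 -> N0.N0=(alive,v1) N0.N1=(alive,v0) N0.N2=(alive,v0) | N2.N0=(alive,v1) N2.N1=(alive,v0) N2.N2=(alive,v0)
Op 4: gossip N2<->N0 -> N2.N0=(alive,v1) N2.N1=(alive,v0) N2.N2=(alive,v0) | N0.N0=(alive,v1) N0.N1=(alive,v0) N0.N2=(alive,v0)
Op 5: gossip N0<->N1 -> N0.N0=(alive,v1) N0.N1=(dead,v1) N0.N2=(alive,v0) | N1.N0=(alive,v1) N1.N1=(dead,v1) N1.N2=(alive,v0)
Op 6: N2 marks N0=suspect -> (suspect,v2)

Answer: suspect 2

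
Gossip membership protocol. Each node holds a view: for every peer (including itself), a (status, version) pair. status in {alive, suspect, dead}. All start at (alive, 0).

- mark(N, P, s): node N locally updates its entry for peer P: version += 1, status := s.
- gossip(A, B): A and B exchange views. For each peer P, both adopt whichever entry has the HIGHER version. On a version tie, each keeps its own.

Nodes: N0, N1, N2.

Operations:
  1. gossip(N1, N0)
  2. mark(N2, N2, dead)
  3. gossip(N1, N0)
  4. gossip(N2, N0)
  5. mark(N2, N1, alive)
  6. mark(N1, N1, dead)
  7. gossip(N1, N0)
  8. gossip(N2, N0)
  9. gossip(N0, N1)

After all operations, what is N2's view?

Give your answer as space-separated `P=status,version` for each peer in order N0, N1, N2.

Op 1: gossip N1<->N0 -> N1.N0=(alive,v0) N1.N1=(alive,v0) N1.N2=(alive,v0) | N0.N0=(alive,v0) N0.N1=(alive,v0) N0.N2=(alive,v0)
Op 2: N2 marks N2=dead -> (dead,v1)
Op 3: gossip N1<->N0 -> N1.N0=(alive,v0) N1.N1=(alive,v0) N1.N2=(alive,v0) | N0.N0=(alive,v0) N0.N1=(alive,v0) N0.N2=(alive,v0)
Op 4: gossip N2<->N0 -> N2.N0=(alive,v0) N2.N1=(alive,v0) N2.N2=(dead,v1) | N0.N0=(alive,v0) N0.N1=(alive,v0) N0.N2=(dead,v1)
Op 5: N2 marks N1=alive -> (alive,v1)
Op 6: N1 marks N1=dead -> (dead,v1)
Op 7: gossip N1<->N0 -> N1.N0=(alive,v0) N1.N1=(dead,v1) N1.N2=(dead,v1) | N0.N0=(alive,v0) N0.N1=(dead,v1) N0.N2=(dead,v1)
Op 8: gossip N2<->N0 -> N2.N0=(alive,v0) N2.N1=(alive,v1) N2.N2=(dead,v1) | N0.N0=(alive,v0) N0.N1=(dead,v1) N0.N2=(dead,v1)
Op 9: gossip N0<->N1 -> N0.N0=(alive,v0) N0.N1=(dead,v1) N0.N2=(dead,v1) | N1.N0=(alive,v0) N1.N1=(dead,v1) N1.N2=(dead,v1)

Answer: N0=alive,0 N1=alive,1 N2=dead,1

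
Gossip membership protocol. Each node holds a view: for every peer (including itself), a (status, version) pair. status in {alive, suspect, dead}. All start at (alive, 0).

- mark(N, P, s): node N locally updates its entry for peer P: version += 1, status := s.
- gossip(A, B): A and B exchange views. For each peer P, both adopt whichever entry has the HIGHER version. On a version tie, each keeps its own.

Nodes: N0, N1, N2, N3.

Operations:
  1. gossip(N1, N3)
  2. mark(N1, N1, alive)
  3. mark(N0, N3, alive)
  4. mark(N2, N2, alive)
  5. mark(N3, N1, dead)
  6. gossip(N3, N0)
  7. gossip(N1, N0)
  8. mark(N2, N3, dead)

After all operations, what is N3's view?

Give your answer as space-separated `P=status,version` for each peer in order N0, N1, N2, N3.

Op 1: gossip N1<->N3 -> N1.N0=(alive,v0) N1.N1=(alive,v0) N1.N2=(alive,v0) N1.N3=(alive,v0) | N3.N0=(alive,v0) N3.N1=(alive,v0) N3.N2=(alive,v0) N3.N3=(alive,v0)
Op 2: N1 marks N1=alive -> (alive,v1)
Op 3: N0 marks N3=alive -> (alive,v1)
Op 4: N2 marks N2=alive -> (alive,v1)
Op 5: N3 marks N1=dead -> (dead,v1)
Op 6: gossip N3<->N0 -> N3.N0=(alive,v0) N3.N1=(dead,v1) N3.N2=(alive,v0) N3.N3=(alive,v1) | N0.N0=(alive,v0) N0.N1=(dead,v1) N0.N2=(alive,v0) N0.N3=(alive,v1)
Op 7: gossip N1<->N0 -> N1.N0=(alive,v0) N1.N1=(alive,v1) N1.N2=(alive,v0) N1.N3=(alive,v1) | N0.N0=(alive,v0) N0.N1=(dead,v1) N0.N2=(alive,v0) N0.N3=(alive,v1)
Op 8: N2 marks N3=dead -> (dead,v1)

Answer: N0=alive,0 N1=dead,1 N2=alive,0 N3=alive,1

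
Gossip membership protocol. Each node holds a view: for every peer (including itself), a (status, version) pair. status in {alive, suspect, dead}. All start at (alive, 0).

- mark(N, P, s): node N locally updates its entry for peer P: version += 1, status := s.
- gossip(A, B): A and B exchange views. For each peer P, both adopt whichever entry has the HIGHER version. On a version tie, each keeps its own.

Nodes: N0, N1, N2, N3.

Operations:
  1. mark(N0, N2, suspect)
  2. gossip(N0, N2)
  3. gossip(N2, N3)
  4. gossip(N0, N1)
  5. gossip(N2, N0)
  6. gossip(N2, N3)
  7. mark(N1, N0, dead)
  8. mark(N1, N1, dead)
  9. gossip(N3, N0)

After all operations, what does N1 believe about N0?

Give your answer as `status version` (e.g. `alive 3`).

Answer: dead 1

Derivation:
Op 1: N0 marks N2=suspect -> (suspect,v1)
Op 2: gossip N0<->N2 -> N0.N0=(alive,v0) N0.N1=(alive,v0) N0.N2=(suspect,v1) N0.N3=(alive,v0) | N2.N0=(alive,v0) N2.N1=(alive,v0) N2.N2=(suspect,v1) N2.N3=(alive,v0)
Op 3: gossip N2<->N3 -> N2.N0=(alive,v0) N2.N1=(alive,v0) N2.N2=(suspect,v1) N2.N3=(alive,v0) | N3.N0=(alive,v0) N3.N1=(alive,v0) N3.N2=(suspect,v1) N3.N3=(alive,v0)
Op 4: gossip N0<->N1 -> N0.N0=(alive,v0) N0.N1=(alive,v0) N0.N2=(suspect,v1) N0.N3=(alive,v0) | N1.N0=(alive,v0) N1.N1=(alive,v0) N1.N2=(suspect,v1) N1.N3=(alive,v0)
Op 5: gossip N2<->N0 -> N2.N0=(alive,v0) N2.N1=(alive,v0) N2.N2=(suspect,v1) N2.N3=(alive,v0) | N0.N0=(alive,v0) N0.N1=(alive,v0) N0.N2=(suspect,v1) N0.N3=(alive,v0)
Op 6: gossip N2<->N3 -> N2.N0=(alive,v0) N2.N1=(alive,v0) N2.N2=(suspect,v1) N2.N3=(alive,v0) | N3.N0=(alive,v0) N3.N1=(alive,v0) N3.N2=(suspect,v1) N3.N3=(alive,v0)
Op 7: N1 marks N0=dead -> (dead,v1)
Op 8: N1 marks N1=dead -> (dead,v1)
Op 9: gossip N3<->N0 -> N3.N0=(alive,v0) N3.N1=(alive,v0) N3.N2=(suspect,v1) N3.N3=(alive,v0) | N0.N0=(alive,v0) N0.N1=(alive,v0) N0.N2=(suspect,v1) N0.N3=(alive,v0)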